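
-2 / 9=-0.22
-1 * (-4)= 4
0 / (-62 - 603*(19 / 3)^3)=0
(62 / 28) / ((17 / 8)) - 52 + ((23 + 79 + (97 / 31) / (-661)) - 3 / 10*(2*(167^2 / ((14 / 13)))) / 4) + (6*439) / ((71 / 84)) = -4966849899027 / 6925138360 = -717.22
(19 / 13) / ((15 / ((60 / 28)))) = 19 / 91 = 0.21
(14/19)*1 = 14/19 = 0.74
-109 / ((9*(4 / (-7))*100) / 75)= 763 / 48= 15.90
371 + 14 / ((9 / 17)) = 3577 / 9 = 397.44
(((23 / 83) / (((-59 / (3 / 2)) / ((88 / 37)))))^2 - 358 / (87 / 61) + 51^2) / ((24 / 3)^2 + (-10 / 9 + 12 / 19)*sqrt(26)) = 15685826649203057097*sqrt(26) / 56931083055091015804 + 523370996490482490456 / 14232770763772753951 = 38.18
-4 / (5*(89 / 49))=-196 / 445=-0.44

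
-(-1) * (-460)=-460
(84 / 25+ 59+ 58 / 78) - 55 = 7901 / 975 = 8.10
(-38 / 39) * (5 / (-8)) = 0.61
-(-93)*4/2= 186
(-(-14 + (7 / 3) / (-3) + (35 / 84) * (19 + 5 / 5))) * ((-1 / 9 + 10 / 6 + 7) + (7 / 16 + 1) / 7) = 56.46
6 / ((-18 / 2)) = -2 / 3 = -0.67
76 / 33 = 2.30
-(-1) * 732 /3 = 244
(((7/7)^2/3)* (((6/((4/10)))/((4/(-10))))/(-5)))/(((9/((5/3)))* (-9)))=-25/486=-0.05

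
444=444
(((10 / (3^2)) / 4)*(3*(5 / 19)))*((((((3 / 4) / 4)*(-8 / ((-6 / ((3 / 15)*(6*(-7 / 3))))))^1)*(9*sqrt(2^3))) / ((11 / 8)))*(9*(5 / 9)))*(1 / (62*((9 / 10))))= -3500*sqrt(2) / 19437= -0.25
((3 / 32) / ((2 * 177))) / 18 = 1 / 67968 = 0.00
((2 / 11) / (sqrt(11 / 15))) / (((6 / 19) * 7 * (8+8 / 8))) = 19 * sqrt(165) / 22869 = 0.01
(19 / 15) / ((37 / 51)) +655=121498 / 185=656.75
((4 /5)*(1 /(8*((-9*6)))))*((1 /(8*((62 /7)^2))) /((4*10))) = -49 /664243200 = -0.00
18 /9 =2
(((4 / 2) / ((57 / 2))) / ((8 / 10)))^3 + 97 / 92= 17975221 / 17037756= 1.06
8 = 8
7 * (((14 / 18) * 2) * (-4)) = -392 / 9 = -43.56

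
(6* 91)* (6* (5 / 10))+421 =2059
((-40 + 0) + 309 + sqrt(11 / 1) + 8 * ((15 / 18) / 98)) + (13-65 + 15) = sqrt(11) + 34114 / 147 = 235.38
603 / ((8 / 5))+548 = 924.88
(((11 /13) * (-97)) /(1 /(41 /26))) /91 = -43747 /30758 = -1.42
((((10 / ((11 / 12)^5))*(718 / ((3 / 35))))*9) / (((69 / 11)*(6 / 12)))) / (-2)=-62531481600 / 336743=-185694.97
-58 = -58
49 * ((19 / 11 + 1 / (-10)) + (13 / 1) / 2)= 21903 / 55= 398.24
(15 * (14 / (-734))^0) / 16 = 15 / 16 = 0.94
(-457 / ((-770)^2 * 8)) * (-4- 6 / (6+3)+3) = 457 / 2845920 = 0.00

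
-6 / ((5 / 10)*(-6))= 2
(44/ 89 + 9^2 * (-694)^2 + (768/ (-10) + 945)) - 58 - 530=17360694529/ 445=39012796.69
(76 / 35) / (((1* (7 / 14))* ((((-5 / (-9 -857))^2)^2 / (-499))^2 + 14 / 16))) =11972581865754153138918603118592 / 2412238944991585130785423017315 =4.96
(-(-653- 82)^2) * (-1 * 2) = 1080450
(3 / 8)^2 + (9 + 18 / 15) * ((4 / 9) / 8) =679 / 960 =0.71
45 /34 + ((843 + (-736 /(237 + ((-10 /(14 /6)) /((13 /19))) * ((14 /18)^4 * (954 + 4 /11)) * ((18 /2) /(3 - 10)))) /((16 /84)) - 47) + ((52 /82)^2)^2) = 8106570112607118905 /10181342239409482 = 796.22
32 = 32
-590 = -590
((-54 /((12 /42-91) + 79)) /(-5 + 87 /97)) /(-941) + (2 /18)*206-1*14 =1228584037 /138197142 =8.89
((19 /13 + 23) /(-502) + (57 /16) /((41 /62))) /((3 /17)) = 32376891 /1070264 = 30.25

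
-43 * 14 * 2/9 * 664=-799456/9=-88828.44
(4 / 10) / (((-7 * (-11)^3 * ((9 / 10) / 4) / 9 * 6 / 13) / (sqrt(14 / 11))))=104 * sqrt(154) / 307461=0.00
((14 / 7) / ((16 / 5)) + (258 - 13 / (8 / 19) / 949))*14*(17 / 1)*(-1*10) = -615450.07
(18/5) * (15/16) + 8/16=31/8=3.88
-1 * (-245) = 245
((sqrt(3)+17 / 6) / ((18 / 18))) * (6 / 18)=sqrt(3) / 3+17 / 18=1.52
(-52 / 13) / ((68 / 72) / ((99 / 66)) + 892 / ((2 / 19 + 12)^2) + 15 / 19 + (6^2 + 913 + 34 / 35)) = -94981950 / 22735775119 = -0.00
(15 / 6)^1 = 2.50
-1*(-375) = 375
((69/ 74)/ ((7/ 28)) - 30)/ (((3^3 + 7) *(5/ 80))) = -12.36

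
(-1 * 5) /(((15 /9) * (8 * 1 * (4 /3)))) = -9 /32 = -0.28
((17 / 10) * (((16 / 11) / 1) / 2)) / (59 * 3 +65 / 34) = 2312 / 334565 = 0.01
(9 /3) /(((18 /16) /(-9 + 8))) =-2.67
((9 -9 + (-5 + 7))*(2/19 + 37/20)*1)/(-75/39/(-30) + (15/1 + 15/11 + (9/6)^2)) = 637494/3044845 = 0.21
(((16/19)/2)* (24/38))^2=0.07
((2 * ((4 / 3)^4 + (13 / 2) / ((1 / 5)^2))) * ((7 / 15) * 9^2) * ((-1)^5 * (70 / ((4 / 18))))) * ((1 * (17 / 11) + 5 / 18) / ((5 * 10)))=-474719693 / 3300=-143854.45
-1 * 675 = -675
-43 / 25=-1.72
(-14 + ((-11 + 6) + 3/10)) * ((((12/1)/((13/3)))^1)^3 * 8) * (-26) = 69797376/845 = 82600.44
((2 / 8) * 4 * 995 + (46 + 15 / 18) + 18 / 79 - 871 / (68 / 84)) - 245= -2247215 / 8058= -278.88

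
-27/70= -0.39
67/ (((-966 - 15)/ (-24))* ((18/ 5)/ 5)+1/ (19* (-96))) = 3055200/ 1341983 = 2.28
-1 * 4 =-4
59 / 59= 1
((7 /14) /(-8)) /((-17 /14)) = 7 /136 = 0.05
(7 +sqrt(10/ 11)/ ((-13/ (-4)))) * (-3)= -21 - 12 * sqrt(110)/ 143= -21.88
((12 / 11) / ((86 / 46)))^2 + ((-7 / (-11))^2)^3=1332825817 / 3275616289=0.41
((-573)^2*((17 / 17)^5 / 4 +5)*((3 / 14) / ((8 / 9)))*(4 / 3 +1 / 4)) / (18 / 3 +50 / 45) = 92522.89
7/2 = 3.50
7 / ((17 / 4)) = 28 / 17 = 1.65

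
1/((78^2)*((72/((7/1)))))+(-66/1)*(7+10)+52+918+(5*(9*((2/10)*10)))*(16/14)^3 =-2652816287/150250464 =-17.66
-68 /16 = -17 /4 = -4.25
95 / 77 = 1.23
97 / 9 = 10.78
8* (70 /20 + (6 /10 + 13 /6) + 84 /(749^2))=60268976 /1202145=50.13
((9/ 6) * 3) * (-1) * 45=-405/ 2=-202.50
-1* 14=-14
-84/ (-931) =0.09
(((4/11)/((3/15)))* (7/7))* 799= 15980/11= 1452.73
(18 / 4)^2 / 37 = 81 / 148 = 0.55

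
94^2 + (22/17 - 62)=149180/17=8775.29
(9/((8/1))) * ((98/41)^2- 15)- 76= -1162547/13448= -86.45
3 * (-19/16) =-57/16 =-3.56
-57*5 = -285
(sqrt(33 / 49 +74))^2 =3659 / 49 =74.67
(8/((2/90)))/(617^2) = 360/380689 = 0.00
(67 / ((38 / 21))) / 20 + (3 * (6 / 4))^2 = 16797 / 760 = 22.10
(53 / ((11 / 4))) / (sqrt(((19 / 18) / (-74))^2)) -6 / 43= 12141258 / 8987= 1350.98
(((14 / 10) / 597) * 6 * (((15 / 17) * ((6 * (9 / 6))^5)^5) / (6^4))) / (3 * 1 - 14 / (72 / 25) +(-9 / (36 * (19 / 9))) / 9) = -31826810787672131435481039 / 8674012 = -3669214521224103844.39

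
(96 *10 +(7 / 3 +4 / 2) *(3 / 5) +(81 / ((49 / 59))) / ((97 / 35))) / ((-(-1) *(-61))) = -16.36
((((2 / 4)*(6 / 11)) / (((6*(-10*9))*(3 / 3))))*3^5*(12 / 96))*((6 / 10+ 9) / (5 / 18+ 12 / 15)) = -729 / 5335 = -0.14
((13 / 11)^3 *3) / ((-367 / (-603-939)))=10163322 / 488477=20.81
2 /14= 1 /7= 0.14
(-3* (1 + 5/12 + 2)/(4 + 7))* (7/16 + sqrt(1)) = -943/704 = -1.34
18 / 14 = 9 / 7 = 1.29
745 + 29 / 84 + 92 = 70337 / 84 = 837.35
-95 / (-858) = 95 / 858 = 0.11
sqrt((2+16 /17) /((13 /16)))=20 * sqrt(442) /221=1.90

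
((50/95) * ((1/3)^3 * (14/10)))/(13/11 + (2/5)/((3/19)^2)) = 770/486039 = 0.00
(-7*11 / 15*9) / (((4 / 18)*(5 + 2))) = -297 / 10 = -29.70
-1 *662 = -662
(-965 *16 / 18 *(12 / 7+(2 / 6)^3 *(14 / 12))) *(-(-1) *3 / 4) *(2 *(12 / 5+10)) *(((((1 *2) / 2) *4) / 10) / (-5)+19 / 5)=-1478590756 / 14175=-104309.75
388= 388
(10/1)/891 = 10/891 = 0.01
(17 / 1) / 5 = 17 / 5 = 3.40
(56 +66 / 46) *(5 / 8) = 6605 / 184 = 35.90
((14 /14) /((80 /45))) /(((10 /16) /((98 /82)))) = 441 /410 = 1.08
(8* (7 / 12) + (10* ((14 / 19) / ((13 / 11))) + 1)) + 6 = 13265 / 741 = 17.90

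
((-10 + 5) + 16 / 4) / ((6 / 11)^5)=-161051 / 7776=-20.71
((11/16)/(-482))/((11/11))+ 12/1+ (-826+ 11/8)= -812.63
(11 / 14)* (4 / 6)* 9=33 / 7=4.71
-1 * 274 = -274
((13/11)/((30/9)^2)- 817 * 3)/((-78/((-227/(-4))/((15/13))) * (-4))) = -203996047/528000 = -386.36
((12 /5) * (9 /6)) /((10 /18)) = 162 /25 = 6.48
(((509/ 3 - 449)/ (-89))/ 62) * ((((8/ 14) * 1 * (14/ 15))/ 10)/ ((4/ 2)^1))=838/ 620775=0.00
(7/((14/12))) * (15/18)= 5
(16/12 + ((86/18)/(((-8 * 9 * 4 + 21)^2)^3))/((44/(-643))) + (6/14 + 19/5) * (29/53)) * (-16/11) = -3882504295876652092292/731879127882654884055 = -5.30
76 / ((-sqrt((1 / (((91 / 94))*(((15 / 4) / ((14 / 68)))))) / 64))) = -304*sqrt(155805) / 47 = -2553.09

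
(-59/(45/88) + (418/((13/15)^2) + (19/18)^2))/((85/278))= 16829830463/11635650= 1446.40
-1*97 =-97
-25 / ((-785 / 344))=1720 / 157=10.96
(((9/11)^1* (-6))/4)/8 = -27/176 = -0.15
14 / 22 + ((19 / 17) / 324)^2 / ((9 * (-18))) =34403360605 / 54062430048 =0.64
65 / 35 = 13 / 7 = 1.86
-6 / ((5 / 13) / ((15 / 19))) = -234 / 19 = -12.32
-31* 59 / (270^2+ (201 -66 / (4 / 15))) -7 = -1023607 / 145707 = -7.03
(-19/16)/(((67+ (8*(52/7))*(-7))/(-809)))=-15371/5584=-2.75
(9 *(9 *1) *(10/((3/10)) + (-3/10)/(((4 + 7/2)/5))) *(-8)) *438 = -47020176/5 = -9404035.20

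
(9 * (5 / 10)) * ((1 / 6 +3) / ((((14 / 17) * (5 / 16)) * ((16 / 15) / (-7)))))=-2907 / 8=-363.38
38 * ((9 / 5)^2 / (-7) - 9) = -62928 / 175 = -359.59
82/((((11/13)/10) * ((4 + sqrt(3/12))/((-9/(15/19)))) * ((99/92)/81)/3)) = -67081248/121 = -554390.48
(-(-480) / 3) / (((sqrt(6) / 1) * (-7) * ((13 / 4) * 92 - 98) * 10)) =-0.00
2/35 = 0.06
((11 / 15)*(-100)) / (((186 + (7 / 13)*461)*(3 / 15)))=-0.84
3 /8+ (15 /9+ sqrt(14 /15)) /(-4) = -sqrt(210) /60-1 /24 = -0.28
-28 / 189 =-4 / 27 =-0.15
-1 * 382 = -382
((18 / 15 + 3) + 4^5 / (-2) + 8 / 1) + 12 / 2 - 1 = -2474 / 5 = -494.80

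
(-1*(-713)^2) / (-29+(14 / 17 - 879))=8642273 / 15422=560.39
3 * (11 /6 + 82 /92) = 188 /23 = 8.17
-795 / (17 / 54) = -42930 / 17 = -2525.29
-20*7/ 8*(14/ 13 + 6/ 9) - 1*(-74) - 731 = -26813/ 39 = -687.51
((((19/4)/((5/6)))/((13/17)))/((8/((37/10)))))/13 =35853/135200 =0.27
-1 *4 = -4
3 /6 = 1 /2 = 0.50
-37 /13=-2.85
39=39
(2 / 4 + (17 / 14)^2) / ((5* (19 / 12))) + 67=313046 / 4655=67.25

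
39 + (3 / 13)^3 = 85710 / 2197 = 39.01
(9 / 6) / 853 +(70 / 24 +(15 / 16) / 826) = 98738777 / 33819744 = 2.92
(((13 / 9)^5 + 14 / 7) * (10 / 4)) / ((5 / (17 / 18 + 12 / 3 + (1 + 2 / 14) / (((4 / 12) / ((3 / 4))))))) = 66207611 / 2125764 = 31.15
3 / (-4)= -3 / 4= -0.75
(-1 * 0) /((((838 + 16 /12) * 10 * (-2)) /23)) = 0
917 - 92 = 825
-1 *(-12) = 12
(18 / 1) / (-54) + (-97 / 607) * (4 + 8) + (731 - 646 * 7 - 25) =-6953035 / 1821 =-3818.25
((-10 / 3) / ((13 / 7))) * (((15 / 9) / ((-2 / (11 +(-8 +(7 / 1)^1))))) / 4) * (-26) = -875 / 9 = -97.22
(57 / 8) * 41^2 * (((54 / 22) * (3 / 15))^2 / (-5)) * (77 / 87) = -162984717 / 319000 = -510.92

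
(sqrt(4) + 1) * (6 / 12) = 3 / 2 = 1.50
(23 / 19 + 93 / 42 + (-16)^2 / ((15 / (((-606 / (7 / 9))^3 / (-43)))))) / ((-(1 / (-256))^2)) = -17238427667655852032 / 1401155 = -12303012634330.86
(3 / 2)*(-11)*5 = -165 / 2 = -82.50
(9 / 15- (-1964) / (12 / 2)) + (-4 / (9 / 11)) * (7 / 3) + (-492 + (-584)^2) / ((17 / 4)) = 184630987 / 2295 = 80449.23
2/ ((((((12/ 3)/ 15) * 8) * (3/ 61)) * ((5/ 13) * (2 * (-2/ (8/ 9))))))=-793/ 72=-11.01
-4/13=-0.31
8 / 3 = 2.67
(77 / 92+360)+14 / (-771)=25593599 / 70932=360.82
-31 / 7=-4.43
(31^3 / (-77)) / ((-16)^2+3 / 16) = -476656 / 315623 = -1.51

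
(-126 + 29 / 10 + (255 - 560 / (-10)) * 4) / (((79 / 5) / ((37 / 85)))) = 414733 / 13430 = 30.88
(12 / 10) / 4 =0.30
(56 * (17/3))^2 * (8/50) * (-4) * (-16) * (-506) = -117398994944/225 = -521773310.86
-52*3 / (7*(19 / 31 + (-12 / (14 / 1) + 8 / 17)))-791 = -742697 / 835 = -889.46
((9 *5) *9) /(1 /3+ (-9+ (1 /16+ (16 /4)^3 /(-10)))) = -97200 /3601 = -26.99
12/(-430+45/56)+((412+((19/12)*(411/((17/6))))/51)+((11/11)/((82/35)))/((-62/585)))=14565214402733/35314048660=412.45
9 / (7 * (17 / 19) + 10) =57 / 103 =0.55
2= 2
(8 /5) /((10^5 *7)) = 1 /437500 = 0.00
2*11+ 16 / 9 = 214 / 9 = 23.78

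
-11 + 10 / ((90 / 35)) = -64 / 9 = -7.11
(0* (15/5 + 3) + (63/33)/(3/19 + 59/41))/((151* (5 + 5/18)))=7749/5165710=0.00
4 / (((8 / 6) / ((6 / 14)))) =9 / 7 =1.29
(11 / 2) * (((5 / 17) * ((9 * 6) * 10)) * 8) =118800 / 17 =6988.24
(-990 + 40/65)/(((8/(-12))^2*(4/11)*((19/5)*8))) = -3183345/15808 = -201.38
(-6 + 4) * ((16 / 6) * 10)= -160 / 3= -53.33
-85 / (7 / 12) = -1020 / 7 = -145.71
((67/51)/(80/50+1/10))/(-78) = -335/33813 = -0.01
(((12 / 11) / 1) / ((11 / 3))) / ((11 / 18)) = 648 / 1331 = 0.49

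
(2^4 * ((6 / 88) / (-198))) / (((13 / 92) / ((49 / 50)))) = -0.04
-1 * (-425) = 425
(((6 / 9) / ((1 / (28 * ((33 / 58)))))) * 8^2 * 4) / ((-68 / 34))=-1359.45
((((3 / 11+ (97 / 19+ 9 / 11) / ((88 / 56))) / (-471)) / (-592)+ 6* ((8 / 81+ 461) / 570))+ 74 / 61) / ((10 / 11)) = 32026162290911 / 4799019376800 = 6.67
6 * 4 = 24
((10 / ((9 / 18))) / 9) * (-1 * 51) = -340 / 3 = -113.33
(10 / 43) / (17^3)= 10 / 211259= 0.00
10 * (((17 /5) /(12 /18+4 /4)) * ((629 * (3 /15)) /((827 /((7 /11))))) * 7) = 3143742 /227425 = 13.82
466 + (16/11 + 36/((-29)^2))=4324818/9251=467.50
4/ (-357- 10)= -4/ 367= -0.01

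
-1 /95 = -0.01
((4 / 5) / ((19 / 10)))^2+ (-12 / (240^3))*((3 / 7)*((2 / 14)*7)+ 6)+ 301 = 19483519639 / 64691200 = 301.18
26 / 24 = 13 / 12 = 1.08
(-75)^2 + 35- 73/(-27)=152893/27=5662.70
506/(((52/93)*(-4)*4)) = -56.56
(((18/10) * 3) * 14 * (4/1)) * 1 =1512/5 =302.40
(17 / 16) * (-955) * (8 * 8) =-64940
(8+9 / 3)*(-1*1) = -11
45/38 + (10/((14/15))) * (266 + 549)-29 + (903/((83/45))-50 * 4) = 198567443/22078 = 8993.91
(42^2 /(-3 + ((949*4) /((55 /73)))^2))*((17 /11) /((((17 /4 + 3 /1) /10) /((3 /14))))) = 70686000 /2226876203081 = 0.00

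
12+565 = 577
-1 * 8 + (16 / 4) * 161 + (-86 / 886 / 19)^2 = 45057987253 / 70845889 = 636.00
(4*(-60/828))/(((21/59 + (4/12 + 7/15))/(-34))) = 200600/23529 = 8.53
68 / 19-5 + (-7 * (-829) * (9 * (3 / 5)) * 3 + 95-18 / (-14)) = 62578804 / 665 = 94103.46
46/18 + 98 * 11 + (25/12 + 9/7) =273149/252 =1083.92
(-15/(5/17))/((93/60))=-1020/31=-32.90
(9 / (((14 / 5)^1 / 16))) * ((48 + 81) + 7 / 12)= 6664.29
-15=-15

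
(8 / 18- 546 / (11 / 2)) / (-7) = 9784 / 693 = 14.12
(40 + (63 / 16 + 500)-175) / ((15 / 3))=5903 / 80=73.79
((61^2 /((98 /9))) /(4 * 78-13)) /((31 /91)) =33489 /9982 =3.35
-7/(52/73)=-511/52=-9.83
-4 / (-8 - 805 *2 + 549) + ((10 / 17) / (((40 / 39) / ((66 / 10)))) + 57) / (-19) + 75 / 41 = -386824003 / 283135340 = -1.37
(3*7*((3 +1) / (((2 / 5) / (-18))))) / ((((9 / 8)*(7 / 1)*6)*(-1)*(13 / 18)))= 1440 / 13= 110.77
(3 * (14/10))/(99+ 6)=1/25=0.04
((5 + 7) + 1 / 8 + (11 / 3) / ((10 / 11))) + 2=2179 / 120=18.16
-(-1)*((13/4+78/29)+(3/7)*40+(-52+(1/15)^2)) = -5282413/182700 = -28.91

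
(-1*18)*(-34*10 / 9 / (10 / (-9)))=-612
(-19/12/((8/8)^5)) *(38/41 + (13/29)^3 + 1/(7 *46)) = -6240142393/3863802936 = -1.62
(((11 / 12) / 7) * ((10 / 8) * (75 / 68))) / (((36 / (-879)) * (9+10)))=-0.23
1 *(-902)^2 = 813604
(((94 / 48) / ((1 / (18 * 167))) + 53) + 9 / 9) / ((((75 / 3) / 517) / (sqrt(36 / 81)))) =4095157 / 50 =81903.14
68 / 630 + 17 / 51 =139 / 315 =0.44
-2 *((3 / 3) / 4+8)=-33 / 2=-16.50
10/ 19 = 0.53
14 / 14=1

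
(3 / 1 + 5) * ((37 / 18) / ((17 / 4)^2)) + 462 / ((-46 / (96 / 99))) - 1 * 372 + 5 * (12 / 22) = -248810786 / 658053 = -378.10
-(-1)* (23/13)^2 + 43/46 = 31601/7774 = 4.06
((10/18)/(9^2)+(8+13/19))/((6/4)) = 240760/41553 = 5.79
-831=-831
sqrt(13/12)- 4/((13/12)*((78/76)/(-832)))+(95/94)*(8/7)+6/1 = sqrt(39)/6+12832650/4277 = 3001.43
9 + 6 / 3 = 11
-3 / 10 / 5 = -3 / 50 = -0.06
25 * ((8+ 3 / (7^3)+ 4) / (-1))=-102975 / 343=-300.22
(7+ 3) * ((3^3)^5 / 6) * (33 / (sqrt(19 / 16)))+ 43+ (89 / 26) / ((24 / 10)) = 13861 / 312+ 3156759540 * sqrt(19) / 19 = 724210350.95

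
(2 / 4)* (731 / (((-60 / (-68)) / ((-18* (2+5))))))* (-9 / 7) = 335529 / 5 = 67105.80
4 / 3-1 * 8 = -20 / 3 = -6.67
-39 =-39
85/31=2.74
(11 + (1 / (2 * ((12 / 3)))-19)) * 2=-63 / 4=-15.75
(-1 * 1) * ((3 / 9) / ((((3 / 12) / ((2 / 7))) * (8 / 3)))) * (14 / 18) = -1 / 9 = -0.11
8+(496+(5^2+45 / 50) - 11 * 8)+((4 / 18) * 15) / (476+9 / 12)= 25281499 / 57210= 441.91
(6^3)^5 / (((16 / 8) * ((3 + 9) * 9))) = 2176782336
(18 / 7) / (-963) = -2 / 749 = -0.00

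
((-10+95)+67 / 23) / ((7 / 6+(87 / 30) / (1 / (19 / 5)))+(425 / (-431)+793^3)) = 32680575 / 185377040987716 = 0.00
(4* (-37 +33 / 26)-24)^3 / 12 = -2554578250 / 6591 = -387585.84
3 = 3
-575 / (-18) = 575 / 18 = 31.94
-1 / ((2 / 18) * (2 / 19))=-171 / 2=-85.50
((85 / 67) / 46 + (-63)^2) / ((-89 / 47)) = -574929521 / 274298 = -2096.00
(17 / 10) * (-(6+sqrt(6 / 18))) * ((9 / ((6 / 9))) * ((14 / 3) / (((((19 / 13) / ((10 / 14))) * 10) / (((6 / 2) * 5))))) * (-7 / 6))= 4641 * sqrt(3) / 152+41769 / 76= 602.48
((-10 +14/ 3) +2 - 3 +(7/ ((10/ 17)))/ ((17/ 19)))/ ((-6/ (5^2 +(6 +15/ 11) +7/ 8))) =-1235/ 32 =-38.59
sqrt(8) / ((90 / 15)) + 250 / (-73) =-250 / 73 + sqrt(2) / 3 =-2.95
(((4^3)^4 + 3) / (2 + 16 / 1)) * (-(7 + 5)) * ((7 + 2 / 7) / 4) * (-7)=285212723 / 2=142606361.50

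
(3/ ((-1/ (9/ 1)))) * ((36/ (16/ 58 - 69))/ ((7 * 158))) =14094/ 1102129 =0.01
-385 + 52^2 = 2319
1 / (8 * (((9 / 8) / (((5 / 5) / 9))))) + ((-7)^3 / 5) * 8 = -222259 / 405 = -548.79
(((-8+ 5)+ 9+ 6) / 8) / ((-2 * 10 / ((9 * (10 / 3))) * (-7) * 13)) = 9 / 364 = 0.02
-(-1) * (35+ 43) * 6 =468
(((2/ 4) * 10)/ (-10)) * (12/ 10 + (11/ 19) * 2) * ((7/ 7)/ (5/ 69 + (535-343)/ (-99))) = 85008/ 134615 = 0.63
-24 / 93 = -8 / 31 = -0.26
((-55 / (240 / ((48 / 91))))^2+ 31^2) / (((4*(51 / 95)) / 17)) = 378012695 / 49686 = 7608.03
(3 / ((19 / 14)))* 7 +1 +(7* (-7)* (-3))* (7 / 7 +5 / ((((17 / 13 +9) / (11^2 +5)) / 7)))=80269447 / 1273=63055.34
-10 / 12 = -5 / 6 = -0.83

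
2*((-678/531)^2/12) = 25538/93987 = 0.27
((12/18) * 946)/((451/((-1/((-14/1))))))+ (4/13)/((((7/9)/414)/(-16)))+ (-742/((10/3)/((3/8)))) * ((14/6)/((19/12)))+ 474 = -4826263669/2126670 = -2269.40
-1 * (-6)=6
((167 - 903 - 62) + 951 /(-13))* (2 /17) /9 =-7550 /663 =-11.39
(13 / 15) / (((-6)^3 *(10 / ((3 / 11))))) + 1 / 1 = 118787 / 118800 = 1.00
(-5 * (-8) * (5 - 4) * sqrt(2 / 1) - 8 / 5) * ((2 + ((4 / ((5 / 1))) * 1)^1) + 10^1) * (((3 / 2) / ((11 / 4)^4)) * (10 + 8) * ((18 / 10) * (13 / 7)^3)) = 3829.71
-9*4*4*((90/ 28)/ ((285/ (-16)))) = 3456/ 133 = 25.98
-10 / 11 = -0.91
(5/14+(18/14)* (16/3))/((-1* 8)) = -101/112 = -0.90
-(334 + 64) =-398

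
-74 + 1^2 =-73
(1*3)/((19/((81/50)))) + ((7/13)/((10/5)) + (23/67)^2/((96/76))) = 411345037/665269800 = 0.62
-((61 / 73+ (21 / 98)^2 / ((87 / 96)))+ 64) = -6730849 / 103733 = -64.89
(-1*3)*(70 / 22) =-105 / 11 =-9.55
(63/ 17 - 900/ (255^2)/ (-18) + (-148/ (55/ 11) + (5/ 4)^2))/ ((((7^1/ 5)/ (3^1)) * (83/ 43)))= -217698809/ 8059632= -27.01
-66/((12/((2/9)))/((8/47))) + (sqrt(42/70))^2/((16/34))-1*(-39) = 677933/16920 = 40.07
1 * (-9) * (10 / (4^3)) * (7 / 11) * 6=-945 / 176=-5.37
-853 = -853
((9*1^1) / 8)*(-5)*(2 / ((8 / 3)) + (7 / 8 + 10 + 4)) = -5625 / 64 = -87.89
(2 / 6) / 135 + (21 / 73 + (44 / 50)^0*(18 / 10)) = 12359 / 5913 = 2.09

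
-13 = -13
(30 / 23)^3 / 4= 6750 / 12167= 0.55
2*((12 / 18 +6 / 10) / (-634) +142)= 1350401 / 4755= 284.00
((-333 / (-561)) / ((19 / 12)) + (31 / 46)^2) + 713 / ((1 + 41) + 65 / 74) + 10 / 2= 28196056699 / 1255530716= 22.46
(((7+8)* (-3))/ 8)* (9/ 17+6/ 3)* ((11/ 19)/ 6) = -1.37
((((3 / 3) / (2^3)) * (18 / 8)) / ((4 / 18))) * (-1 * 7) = -567 / 64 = -8.86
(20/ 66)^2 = 100/ 1089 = 0.09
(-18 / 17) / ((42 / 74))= -222 / 119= -1.87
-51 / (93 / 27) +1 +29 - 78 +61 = -56 / 31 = -1.81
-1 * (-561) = 561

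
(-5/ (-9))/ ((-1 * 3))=-5/ 27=-0.19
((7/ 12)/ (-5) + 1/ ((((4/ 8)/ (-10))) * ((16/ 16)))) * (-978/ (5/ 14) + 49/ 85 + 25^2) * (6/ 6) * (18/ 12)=1275089/ 20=63754.45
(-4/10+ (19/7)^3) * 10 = 67218/343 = 195.97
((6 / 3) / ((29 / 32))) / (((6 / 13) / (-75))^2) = 1690000 / 29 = 58275.86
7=7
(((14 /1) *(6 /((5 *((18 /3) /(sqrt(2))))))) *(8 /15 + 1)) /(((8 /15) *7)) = 23 *sqrt(2) /20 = 1.63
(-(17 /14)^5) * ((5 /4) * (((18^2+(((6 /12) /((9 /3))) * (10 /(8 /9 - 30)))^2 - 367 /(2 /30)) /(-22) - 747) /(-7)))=-5483850912122745 /22741728644096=-241.14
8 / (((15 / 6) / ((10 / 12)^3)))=1.85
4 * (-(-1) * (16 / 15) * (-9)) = -192 / 5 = -38.40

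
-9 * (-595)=5355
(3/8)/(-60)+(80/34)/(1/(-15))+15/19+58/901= -94350399/2739040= -34.45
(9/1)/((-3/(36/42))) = -2.57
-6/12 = -1/2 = -0.50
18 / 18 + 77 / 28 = 15 / 4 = 3.75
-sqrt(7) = -2.65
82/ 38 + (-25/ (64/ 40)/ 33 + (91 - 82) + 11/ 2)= 81181/ 5016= 16.18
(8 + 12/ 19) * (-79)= -12956/ 19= -681.89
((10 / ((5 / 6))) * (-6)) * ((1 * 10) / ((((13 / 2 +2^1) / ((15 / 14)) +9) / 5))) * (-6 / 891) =2000 / 1397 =1.43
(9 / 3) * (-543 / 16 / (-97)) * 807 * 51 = 67044753 / 1552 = 43198.94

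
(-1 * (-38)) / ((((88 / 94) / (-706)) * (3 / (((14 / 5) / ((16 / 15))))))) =-2206603 / 88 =-25075.03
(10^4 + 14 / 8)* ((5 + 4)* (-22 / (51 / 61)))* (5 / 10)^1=-80534091 / 68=-1184324.87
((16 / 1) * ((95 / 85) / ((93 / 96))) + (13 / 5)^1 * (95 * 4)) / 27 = 530404 / 14229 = 37.28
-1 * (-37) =37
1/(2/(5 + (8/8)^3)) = 3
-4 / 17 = -0.24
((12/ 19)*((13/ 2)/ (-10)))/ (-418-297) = 3/ 5225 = 0.00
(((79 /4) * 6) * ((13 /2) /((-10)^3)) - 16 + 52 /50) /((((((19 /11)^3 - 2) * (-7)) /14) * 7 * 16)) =83747851 /940128000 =0.09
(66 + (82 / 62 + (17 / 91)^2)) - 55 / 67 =1144405097 / 17199637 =66.54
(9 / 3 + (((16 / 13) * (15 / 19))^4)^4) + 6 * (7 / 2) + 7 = 6071110676198712443561108561164237480351 / 191933707364169721870043501973039918721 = 31.63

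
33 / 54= 11 / 18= 0.61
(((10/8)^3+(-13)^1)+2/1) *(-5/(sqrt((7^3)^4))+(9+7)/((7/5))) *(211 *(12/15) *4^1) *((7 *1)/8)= -32852587959/537824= -61084.27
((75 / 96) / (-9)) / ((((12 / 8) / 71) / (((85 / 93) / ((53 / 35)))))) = -5280625 / 2129328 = -2.48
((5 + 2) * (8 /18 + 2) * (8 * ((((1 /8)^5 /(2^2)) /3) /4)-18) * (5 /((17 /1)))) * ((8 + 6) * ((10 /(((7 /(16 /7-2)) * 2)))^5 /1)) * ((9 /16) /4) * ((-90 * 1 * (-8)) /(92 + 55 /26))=-118609886484375 /245565395762176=-0.48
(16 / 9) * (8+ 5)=208 / 9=23.11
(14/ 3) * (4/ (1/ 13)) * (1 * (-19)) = -13832/ 3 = -4610.67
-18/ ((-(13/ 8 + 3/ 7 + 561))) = 1008/ 31531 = 0.03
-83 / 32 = -2.59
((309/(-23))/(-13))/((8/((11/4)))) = 0.36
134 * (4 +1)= 670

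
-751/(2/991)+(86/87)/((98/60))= -1057564741/2842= -372119.89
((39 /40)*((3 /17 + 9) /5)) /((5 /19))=28899 /4250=6.80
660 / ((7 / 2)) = 1320 / 7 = 188.57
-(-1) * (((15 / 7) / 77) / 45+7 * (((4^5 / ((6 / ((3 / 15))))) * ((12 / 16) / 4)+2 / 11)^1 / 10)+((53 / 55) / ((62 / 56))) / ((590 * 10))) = 1703530267 / 369686625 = 4.61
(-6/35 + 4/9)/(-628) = -43/98910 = -0.00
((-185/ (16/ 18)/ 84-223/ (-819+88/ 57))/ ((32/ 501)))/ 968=-11529493461/ 323305185280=-0.04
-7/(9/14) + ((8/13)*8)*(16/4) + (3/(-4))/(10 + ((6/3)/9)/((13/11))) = 4869973/557856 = 8.73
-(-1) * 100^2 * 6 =60000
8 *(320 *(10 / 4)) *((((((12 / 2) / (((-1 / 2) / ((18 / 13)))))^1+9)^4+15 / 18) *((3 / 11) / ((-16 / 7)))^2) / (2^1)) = 2118639010425 / 13823524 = 153263.31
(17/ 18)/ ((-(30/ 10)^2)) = -0.10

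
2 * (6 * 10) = 120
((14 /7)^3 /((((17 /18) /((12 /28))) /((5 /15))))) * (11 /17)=1584 /2023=0.78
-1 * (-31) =31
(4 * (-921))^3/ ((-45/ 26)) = 144440739456/ 5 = 28888147891.20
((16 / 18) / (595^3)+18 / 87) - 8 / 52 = 0.05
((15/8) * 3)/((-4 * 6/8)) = -15/8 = -1.88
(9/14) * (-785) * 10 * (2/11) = -70650/77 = -917.53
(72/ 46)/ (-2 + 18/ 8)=144/ 23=6.26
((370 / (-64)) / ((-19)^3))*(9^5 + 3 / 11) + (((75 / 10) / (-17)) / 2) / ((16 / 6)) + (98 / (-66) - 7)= 5073480275 / 123132768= 41.20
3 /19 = 0.16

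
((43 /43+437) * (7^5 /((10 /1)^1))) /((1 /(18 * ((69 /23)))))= 198759582 /5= 39751916.40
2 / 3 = 0.67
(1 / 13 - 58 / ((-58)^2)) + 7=5323 / 754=7.06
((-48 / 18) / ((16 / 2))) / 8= -1 / 24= -0.04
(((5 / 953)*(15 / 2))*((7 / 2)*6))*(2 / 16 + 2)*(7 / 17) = 11025 / 15248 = 0.72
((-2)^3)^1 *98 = -784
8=8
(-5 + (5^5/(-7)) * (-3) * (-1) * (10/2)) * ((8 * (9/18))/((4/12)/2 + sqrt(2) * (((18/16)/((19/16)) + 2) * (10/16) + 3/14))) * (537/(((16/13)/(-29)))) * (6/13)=-16614430826490/5368073 + 204994593881730 * sqrt(2)/5368073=50910578.91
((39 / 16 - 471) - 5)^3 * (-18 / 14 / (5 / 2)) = 3915023481297 / 71680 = 54618073.12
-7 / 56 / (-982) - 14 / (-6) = 54995 / 23568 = 2.33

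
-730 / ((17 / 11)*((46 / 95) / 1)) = -381425 / 391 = -975.51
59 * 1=59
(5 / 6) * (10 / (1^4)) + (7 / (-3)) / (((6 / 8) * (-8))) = 157 / 18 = 8.72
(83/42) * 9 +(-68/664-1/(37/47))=352831/21497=16.41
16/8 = 2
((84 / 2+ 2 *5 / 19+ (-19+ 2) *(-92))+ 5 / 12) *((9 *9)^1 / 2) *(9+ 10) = 9892341 / 8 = 1236542.62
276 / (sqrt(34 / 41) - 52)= -294216 / 55415 - 138*sqrt(1394) / 55415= -5.40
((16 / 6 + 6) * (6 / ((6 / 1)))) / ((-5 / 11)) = -286 / 15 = -19.07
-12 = -12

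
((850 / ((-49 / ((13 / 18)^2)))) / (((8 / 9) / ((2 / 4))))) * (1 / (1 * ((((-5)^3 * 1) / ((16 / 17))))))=0.04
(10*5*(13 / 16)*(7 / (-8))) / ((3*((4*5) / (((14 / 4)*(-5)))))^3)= 0.88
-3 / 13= -0.23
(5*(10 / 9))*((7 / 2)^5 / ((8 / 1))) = 420175 / 1152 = 364.74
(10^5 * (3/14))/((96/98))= 21875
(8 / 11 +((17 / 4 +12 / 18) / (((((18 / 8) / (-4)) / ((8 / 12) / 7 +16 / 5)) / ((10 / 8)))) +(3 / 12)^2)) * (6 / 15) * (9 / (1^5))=-3514051 / 27720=-126.77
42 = 42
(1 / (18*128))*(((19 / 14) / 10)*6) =19 / 53760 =0.00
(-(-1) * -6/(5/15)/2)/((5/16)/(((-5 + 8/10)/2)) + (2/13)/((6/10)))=-19656/235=-83.64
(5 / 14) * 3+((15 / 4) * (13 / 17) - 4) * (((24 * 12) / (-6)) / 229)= 71331 / 54502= 1.31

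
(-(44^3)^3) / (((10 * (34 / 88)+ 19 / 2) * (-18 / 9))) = 23127007600695.73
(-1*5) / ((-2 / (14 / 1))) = 35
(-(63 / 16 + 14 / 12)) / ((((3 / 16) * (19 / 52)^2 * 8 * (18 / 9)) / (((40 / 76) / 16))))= -207025 / 493848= -0.42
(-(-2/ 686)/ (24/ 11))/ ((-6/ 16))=-0.00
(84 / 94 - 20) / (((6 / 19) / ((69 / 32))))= -196213 / 1504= -130.46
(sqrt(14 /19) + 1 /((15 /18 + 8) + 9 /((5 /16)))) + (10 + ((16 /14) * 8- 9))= sqrt(266) /19 + 80369 /7903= 11.03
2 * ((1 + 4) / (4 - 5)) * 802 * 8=-64160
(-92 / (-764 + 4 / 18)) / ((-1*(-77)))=0.00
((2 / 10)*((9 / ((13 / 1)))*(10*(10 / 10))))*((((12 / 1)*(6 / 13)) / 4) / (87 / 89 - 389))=-14418 / 2918123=-0.00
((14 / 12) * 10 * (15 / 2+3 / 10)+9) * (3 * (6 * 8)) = 14400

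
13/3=4.33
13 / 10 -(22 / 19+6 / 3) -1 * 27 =-5483 / 190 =-28.86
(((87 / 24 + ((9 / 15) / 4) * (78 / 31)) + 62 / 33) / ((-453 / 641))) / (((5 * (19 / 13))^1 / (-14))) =14037880129 / 880496100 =15.94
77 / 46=1.67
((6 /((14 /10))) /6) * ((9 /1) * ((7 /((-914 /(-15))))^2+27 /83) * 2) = 1056184515 /242682538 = 4.35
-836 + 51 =-785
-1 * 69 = -69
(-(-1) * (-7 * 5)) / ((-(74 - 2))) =35 / 72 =0.49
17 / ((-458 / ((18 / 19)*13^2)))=-25857 / 4351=-5.94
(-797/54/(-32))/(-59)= -797/101952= -0.01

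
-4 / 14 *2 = -4 / 7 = -0.57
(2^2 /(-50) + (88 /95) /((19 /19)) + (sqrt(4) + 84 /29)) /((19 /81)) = 6407748 /261725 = 24.48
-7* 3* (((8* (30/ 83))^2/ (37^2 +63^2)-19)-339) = 138230914038/ 18386741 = 7517.97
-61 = -61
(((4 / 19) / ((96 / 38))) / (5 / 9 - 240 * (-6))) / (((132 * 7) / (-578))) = -289 / 7986440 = -0.00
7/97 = 0.07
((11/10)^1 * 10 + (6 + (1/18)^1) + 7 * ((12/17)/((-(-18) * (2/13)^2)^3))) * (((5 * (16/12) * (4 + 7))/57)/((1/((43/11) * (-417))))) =-1279260149075/7534944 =-169776.99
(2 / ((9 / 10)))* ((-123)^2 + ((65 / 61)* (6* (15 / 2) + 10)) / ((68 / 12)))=104663320 / 3111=33642.98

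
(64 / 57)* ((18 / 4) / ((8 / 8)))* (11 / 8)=132 / 19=6.95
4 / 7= 0.57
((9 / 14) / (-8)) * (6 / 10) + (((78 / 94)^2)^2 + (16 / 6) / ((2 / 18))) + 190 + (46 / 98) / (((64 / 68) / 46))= 4540442938621 / 19128349520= 237.37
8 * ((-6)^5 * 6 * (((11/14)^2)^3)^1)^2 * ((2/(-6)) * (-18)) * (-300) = -24017609015322983438400/13841287201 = -1735214988790.04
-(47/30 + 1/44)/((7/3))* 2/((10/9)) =-9441/7700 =-1.23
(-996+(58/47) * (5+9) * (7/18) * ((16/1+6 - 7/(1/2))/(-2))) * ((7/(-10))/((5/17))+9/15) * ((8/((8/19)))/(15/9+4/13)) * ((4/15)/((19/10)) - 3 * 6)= -312926.86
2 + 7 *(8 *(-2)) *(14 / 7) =-222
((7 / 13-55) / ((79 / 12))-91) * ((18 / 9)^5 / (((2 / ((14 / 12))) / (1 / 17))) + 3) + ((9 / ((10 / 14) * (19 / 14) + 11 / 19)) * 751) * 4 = 858426919591 / 50334297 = 17054.51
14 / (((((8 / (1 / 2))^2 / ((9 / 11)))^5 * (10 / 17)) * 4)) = 7026831 / 3541548943299051520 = 0.00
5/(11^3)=5/1331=0.00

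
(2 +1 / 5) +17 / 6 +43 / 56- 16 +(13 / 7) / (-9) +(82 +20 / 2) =205619 / 2520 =81.59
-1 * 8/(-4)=2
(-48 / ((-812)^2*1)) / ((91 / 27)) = -81 / 3750019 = -0.00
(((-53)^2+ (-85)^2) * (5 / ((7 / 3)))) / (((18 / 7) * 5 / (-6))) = -10034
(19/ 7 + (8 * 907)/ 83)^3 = 143622619359409/ 196122941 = 732309.13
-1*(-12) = 12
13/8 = 1.62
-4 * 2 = -8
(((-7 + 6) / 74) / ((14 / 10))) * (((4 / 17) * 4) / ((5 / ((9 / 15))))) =-24 / 22015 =-0.00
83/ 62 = 1.34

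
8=8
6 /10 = 3 /5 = 0.60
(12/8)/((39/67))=67/26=2.58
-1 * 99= -99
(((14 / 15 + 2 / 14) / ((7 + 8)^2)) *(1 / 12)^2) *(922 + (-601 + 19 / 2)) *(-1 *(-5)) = 74693 / 1360800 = 0.05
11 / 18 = 0.61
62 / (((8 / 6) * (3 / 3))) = 46.50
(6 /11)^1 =6 /11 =0.55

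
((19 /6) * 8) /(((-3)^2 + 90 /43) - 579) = -817 /18315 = -0.04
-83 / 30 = -2.77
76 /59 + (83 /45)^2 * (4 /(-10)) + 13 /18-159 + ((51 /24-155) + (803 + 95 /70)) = 16496735113 /33453000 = 493.13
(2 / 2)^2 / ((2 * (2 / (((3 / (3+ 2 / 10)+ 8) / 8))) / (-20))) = -715 / 128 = -5.59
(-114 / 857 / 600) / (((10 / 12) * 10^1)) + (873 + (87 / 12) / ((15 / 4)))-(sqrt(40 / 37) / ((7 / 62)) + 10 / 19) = 106784767751 / 122122500-124 * sqrt(370) / 259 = 865.20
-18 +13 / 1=-5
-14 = -14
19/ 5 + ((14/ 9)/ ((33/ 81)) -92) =-4641/ 55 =-84.38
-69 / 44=-1.57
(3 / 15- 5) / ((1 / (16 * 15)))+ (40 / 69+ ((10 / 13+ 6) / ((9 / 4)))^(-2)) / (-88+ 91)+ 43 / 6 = -29356931171 / 25648128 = -1144.60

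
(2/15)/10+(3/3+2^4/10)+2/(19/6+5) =2.86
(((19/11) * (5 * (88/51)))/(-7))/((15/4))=-608/1071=-0.57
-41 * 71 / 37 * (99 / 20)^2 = -1927.75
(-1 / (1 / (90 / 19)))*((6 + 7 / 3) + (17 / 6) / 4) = -3255 / 76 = -42.83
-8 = -8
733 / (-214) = -3.43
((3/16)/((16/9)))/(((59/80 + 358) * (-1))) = -135/459184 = -0.00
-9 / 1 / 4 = -9 / 4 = -2.25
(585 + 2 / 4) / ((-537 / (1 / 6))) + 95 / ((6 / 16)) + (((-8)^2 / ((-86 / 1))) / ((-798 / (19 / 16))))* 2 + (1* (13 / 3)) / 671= 329488397779 / 1301501124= 253.16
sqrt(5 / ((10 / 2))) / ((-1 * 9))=-1 / 9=-0.11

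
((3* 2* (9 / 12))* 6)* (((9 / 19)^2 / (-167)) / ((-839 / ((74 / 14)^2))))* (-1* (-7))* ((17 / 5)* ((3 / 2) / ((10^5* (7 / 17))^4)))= 12753168352713 / 850111387951000000000000000000000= 0.00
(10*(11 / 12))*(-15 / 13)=-275 / 26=-10.58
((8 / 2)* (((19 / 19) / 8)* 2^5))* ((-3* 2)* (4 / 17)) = -384 / 17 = -22.59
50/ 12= 4.17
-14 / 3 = -4.67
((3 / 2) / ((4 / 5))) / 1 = 15 / 8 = 1.88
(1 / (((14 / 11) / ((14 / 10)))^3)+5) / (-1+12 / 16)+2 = -23.32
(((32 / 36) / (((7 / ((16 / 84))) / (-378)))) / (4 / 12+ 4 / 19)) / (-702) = 608 / 25389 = 0.02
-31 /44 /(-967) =31 /42548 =0.00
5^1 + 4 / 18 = 47 / 9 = 5.22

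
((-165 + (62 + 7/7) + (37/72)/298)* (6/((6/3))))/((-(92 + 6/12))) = 437695/132312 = 3.31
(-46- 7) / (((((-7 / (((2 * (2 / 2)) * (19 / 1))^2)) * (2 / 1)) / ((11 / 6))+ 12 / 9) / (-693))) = 437552577 / 15821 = 27656.44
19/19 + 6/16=1.38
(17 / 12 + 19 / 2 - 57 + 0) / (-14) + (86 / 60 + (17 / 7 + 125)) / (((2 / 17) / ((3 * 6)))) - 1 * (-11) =16573337 / 840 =19730.16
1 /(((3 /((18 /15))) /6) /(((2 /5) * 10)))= 9.60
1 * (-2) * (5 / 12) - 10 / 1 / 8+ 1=-13 / 12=-1.08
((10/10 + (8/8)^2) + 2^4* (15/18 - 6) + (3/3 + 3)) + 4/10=-76.27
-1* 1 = -1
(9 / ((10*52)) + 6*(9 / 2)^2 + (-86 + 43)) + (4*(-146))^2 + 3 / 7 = 1241731203 / 3640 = 341134.95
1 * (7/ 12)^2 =49/ 144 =0.34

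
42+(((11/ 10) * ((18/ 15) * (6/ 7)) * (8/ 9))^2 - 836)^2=653942231088826/ 937890625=697247.86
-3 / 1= -3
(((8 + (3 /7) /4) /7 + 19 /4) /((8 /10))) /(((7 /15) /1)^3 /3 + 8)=29311875 /31886456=0.92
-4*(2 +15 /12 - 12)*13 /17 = 455 /17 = 26.76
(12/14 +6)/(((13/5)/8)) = 1920/91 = 21.10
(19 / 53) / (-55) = -19 / 2915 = -0.01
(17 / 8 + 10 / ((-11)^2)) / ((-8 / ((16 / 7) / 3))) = -2137 / 10164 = -0.21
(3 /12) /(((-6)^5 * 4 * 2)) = -1 /248832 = -0.00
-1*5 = -5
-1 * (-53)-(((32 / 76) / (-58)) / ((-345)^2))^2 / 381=86852119906715720609 / 1638719243522938125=53.00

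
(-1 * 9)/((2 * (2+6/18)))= -27/14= -1.93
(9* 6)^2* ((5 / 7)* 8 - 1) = 96228 / 7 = 13746.86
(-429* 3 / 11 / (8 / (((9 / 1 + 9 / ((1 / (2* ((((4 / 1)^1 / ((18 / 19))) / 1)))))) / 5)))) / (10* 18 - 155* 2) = 153 / 80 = 1.91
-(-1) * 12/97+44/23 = 4544/2231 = 2.04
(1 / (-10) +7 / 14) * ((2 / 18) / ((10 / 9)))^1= 1 / 25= 0.04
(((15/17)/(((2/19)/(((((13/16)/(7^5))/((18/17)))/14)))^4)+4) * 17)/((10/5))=7648046762357196179952362703532901/224942551834035181717588115718144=34.00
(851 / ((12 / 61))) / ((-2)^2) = 51911 / 48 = 1081.48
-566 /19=-29.79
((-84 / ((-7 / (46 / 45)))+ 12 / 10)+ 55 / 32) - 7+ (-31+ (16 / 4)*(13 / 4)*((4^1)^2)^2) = 1586489 / 480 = 3305.19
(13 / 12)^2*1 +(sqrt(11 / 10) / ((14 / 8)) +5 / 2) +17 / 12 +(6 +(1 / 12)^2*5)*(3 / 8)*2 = 2*sqrt(110) / 35 +5539 / 576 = 10.22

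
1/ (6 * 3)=1/ 18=0.06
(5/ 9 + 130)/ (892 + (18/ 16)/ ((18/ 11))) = 18800/ 128547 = 0.15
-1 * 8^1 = -8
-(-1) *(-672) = -672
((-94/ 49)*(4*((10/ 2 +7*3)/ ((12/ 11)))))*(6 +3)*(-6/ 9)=1097.31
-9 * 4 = -36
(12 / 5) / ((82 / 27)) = 162 / 205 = 0.79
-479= -479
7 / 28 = 1 / 4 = 0.25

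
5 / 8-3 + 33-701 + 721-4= 373 / 8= 46.62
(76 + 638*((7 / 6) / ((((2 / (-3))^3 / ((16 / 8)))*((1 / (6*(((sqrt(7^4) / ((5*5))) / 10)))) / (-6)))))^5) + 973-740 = 337960817563.06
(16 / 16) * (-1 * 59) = -59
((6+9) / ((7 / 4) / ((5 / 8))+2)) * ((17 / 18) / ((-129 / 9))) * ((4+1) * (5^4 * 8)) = -1328125 / 258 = -5147.77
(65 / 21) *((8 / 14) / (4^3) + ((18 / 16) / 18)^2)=1495 / 37632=0.04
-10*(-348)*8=27840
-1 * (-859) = 859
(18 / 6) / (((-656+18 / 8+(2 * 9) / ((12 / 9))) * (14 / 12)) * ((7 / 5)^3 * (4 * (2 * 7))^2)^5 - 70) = -274658203125 / 3226773649645775139302066562160042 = -0.00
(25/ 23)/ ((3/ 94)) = 34.06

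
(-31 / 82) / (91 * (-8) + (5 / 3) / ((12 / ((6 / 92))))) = 8556 / 16475891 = 0.00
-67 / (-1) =67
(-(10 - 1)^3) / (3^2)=-81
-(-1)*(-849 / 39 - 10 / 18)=-2612 / 117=-22.32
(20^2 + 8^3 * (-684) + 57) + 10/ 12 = -349750.17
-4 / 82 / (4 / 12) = -6 / 41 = -0.15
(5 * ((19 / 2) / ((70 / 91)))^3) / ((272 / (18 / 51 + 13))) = 462.36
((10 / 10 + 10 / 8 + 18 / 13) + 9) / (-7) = -657 / 364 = -1.80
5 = 5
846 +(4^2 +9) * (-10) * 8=-1154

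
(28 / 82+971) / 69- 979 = -909922 / 943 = -964.92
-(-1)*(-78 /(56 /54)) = -1053 /14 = -75.21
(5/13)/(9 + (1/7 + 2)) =35/1014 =0.03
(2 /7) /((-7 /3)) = -6 /49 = -0.12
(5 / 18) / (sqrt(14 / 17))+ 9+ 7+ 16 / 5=5 * sqrt(238) / 252+ 96 / 5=19.51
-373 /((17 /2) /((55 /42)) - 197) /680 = 4103 /1425008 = 0.00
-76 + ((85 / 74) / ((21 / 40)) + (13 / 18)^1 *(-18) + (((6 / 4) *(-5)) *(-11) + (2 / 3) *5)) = -507 / 518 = -0.98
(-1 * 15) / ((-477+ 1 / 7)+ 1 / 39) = 819 / 26035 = 0.03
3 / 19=0.16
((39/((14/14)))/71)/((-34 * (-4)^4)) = -39/617984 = -0.00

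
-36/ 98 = -18/ 49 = -0.37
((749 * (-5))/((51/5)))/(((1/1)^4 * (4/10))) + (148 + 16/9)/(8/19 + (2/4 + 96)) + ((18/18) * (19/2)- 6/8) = -2045719553/2253996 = -907.60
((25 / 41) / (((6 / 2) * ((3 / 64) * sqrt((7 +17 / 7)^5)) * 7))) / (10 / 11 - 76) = -100 * sqrt(462) / 71125857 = -0.00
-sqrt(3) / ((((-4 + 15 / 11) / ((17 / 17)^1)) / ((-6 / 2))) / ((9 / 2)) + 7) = -297*sqrt(3) / 2137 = -0.24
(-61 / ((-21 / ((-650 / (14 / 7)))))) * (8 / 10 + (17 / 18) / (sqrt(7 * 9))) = -15860 / 21 - 337025 * sqrt(7) / 7938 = -867.57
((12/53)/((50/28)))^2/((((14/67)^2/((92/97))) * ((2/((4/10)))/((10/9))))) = 13215616/170295625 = 0.08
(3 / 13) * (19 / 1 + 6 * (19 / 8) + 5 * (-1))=339 / 52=6.52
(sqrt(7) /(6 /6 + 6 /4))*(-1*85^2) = -7646.22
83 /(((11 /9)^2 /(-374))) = -228582 /11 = -20780.18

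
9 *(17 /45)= 17 /5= 3.40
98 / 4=49 / 2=24.50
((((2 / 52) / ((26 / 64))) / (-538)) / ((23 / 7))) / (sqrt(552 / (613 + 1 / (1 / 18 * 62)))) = -196 * sqrt(414966) / 2236544817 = -0.00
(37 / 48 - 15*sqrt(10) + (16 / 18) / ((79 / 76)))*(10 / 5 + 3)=92485 / 11376 - 75*sqrt(10)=-229.04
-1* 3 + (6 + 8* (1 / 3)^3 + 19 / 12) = 4.88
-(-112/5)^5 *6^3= 3806658035712/3125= 1218130571.43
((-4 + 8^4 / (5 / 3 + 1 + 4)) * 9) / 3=1831.20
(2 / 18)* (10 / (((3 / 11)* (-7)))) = -110 / 189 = -0.58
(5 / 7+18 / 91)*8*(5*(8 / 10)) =2656 / 91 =29.19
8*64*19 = 9728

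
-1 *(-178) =178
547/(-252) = -547/252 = -2.17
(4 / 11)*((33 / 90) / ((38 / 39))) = 13 / 95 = 0.14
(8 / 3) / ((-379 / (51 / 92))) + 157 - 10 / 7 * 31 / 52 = 156.14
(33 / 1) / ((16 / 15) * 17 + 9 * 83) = 495 / 11477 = 0.04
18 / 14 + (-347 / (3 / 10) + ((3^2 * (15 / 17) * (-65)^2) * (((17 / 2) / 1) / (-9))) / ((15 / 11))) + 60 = -1021981 / 42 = -24332.88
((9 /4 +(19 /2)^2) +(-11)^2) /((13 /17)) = 7259 /26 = 279.19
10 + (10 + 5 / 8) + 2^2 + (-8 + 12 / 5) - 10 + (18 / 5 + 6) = 149 / 8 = 18.62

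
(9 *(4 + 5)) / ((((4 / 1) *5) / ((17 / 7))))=9.84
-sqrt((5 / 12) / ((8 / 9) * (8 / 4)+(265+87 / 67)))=-sqrt(6498330) / 64660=-0.04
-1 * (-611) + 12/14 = 4283/7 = 611.86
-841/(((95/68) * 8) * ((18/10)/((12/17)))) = -1682/57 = -29.51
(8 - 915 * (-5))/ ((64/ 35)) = 160405/ 64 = 2506.33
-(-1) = 1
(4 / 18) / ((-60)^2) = 1 / 16200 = 0.00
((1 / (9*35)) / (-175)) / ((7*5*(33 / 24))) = -8 / 21223125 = -0.00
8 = 8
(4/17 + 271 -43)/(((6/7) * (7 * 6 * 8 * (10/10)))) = 485/612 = 0.79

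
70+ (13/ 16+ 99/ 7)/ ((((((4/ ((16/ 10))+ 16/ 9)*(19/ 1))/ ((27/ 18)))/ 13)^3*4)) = 98271877749845/ 1402849211456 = 70.05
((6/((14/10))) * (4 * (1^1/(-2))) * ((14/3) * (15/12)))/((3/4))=-200/3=-66.67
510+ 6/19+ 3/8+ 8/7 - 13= 530759/1064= 498.83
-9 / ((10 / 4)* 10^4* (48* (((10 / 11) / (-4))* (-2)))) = -0.00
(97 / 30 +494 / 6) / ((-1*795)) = -2567 / 23850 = -0.11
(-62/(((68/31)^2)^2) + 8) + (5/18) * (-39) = -176758301/32072064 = -5.51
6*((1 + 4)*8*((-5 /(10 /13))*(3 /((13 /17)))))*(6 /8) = -4590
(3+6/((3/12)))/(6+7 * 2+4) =9/8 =1.12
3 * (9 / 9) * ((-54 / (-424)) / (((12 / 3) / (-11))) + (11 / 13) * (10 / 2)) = 128337 / 11024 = 11.64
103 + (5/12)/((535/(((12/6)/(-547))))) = 36170921/351174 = 103.00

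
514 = 514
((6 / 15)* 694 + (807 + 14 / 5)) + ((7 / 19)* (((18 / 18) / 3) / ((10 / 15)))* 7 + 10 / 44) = 1137918 / 1045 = 1088.92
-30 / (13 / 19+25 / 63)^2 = -21492135 / 837218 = -25.67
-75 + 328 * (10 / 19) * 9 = 28095 / 19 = 1478.68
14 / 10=7 / 5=1.40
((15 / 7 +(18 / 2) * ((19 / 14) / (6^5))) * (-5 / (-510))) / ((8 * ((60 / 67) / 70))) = 1737913 / 8460288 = 0.21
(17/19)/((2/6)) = 51/19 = 2.68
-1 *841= -841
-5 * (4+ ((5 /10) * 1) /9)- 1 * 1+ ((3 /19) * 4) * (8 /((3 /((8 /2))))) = -4973 /342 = -14.54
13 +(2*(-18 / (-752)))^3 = 86381465 / 6644672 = 13.00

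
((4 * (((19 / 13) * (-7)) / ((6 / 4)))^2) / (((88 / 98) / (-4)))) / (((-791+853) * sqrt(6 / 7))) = -3467044 * sqrt(42) / 1555983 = -14.44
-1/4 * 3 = -3/4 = -0.75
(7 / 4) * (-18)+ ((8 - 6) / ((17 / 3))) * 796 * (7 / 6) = 10073 / 34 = 296.26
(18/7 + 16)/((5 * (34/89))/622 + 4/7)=32.33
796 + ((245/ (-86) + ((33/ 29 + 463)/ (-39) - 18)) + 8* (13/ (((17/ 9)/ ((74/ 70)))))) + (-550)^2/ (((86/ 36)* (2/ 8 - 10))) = -704087499553/ 57873270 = -12166.02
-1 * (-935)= 935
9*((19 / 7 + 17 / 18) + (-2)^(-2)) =985 / 28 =35.18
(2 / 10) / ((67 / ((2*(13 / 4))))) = 13 / 670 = 0.02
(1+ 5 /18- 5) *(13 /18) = -871 /324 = -2.69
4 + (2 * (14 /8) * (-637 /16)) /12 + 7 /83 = -239921 /31872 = -7.53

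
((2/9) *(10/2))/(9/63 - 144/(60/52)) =-350/39267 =-0.01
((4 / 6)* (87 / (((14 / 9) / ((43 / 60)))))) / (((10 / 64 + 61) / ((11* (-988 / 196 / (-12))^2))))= 44045287 / 51933630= 0.85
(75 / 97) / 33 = 25 / 1067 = 0.02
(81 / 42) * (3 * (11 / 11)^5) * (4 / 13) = 1.78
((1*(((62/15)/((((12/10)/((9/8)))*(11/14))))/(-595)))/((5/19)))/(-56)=589/1047200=0.00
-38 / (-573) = 38 / 573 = 0.07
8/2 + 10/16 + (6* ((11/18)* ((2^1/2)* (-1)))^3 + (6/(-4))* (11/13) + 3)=126017/25272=4.99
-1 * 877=-877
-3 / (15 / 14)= -14 / 5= -2.80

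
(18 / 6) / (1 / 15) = 45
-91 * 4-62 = -426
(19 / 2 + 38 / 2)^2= 3249 / 4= 812.25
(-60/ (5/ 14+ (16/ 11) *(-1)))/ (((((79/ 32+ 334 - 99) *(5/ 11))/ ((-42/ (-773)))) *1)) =9106944/ 330903521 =0.03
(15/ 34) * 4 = 30/ 17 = 1.76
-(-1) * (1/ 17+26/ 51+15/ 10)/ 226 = 211/ 23052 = 0.01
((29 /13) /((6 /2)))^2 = 841 /1521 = 0.55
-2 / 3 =-0.67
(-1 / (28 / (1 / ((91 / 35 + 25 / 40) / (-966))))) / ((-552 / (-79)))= 395 / 258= 1.53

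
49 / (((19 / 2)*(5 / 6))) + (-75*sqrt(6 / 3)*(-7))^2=52369338 / 95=551256.19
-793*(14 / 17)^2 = -155428 / 289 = -537.81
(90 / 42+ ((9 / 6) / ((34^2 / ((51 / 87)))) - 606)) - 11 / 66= -50027605 / 82824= -604.02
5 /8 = 0.62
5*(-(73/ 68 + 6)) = -2405/ 68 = -35.37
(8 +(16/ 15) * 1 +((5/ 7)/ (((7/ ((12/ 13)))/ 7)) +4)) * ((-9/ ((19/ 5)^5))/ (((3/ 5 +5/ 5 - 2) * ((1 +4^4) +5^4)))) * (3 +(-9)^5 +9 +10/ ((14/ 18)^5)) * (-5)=24191990752062500/ 185564833886887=130.37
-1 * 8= -8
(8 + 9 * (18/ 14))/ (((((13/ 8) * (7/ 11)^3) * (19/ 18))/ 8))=210063744/ 593047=354.21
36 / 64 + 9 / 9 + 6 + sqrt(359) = 121 / 16 + sqrt(359) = 26.51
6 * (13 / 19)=78 / 19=4.11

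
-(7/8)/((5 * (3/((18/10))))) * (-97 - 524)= 13041/200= 65.20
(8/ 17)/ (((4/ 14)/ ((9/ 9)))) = 28/ 17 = 1.65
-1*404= -404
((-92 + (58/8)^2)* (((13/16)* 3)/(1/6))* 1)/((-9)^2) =-8203/1152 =-7.12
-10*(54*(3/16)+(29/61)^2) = -1540645/14884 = -103.51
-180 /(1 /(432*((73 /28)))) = -1419120 /7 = -202731.43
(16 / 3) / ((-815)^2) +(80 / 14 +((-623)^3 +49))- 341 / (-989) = -3335760370716160957 / 13795289025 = -241804311.94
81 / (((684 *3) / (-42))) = -63 / 38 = -1.66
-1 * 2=-2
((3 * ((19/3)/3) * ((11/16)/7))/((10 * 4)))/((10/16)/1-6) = -209/72240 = -0.00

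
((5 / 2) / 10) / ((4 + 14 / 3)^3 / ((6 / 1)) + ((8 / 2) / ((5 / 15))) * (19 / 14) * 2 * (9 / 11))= 6237 / 3371552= 0.00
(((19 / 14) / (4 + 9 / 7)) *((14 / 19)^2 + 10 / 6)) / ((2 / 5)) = 11965 / 8436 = 1.42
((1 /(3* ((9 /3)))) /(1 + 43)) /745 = 1 /295020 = 0.00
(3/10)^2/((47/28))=63/1175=0.05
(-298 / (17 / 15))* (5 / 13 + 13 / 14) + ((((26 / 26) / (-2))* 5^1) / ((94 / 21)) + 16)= -95932079 / 290836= -329.85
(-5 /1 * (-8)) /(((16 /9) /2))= 45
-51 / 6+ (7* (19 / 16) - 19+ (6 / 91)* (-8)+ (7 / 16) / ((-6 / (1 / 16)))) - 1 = -2896093 / 139776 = -20.72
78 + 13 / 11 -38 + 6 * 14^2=13389 / 11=1217.18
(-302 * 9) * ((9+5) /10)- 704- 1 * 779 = -26441 /5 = -5288.20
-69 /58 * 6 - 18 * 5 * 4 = -367.14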